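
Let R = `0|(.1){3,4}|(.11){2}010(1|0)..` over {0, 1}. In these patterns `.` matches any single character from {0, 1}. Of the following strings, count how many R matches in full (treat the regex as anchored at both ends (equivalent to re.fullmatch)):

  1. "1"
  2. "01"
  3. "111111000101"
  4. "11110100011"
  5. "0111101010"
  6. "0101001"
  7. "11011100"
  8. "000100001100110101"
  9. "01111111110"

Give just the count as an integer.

0

1 → no match
2 → no match
3 → no match
4 → no match
5 → no match
6 → no match
7 → no match
8 → no match
9 → no match
Total matched: 0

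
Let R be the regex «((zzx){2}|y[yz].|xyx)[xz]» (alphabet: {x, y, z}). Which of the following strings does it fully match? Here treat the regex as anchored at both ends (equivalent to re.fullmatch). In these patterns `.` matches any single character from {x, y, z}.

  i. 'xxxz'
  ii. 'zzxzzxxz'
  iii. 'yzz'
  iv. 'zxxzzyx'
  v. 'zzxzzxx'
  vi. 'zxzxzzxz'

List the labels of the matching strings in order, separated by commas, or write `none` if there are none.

v

i → no match
ii → no match
iii → no match
iv → no match
v → match
vi → no match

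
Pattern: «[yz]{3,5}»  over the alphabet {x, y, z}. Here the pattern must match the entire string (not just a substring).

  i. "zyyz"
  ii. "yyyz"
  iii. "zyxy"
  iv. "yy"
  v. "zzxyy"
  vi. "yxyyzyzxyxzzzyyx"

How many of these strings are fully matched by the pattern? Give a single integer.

i → match
ii → match
iii → no match
iv → no match
v → no match
vi → no match
Total matched: 2

2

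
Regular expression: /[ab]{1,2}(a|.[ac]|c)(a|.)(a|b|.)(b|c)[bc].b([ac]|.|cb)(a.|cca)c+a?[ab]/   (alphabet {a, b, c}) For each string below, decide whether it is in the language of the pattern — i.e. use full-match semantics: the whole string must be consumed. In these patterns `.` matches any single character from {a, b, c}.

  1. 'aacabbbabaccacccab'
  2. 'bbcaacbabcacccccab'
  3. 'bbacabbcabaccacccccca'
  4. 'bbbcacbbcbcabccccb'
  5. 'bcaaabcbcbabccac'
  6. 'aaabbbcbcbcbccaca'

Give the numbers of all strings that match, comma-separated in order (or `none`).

1 → match
2 → match
3 → match
4 → match
5 → no match
6 → no match

1, 2, 3, 4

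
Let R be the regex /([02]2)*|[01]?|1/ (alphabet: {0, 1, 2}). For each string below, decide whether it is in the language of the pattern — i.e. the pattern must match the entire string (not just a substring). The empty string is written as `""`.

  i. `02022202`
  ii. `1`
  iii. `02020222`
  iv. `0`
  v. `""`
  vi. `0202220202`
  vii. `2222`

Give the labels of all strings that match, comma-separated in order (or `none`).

i, ii, iii, iv, v, vi, vii

i → match
ii → match
iii → match
iv → match
v → match
vi → match
vii → match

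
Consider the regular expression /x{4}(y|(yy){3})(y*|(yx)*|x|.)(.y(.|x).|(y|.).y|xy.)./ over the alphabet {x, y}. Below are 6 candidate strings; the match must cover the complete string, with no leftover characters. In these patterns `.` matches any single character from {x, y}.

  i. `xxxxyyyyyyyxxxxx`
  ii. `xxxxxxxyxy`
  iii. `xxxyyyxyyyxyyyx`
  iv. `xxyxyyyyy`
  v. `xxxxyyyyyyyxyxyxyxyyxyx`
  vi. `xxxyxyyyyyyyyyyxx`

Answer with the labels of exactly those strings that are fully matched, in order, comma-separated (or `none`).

i → no match
ii. `xxxxxxxyxy` → no match
iii → no match
iv. `xxyxyyyyy` → no match
v → match
vi → no match

v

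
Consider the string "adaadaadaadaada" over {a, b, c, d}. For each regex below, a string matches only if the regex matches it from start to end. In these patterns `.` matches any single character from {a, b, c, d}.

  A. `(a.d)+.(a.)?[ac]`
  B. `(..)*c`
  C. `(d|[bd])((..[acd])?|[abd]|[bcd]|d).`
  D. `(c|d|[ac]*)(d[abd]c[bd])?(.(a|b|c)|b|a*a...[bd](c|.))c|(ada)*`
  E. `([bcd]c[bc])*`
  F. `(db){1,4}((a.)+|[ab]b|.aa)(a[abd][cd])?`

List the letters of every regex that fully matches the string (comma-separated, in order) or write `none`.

D

A → no match
B → no match — must end with "c"
C → no match
D → match
E → no match
F → no match — must start with "db"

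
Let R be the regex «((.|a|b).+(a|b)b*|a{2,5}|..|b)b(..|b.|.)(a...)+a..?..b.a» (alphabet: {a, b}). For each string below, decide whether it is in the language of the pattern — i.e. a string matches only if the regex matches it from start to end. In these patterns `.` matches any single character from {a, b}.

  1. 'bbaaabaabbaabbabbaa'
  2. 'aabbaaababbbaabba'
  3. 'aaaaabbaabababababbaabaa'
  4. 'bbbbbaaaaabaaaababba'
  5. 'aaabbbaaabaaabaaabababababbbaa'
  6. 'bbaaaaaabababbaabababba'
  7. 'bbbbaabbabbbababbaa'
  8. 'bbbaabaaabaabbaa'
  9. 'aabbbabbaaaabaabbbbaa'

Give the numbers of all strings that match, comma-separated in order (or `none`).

1 → match
2 → no match
3 → match
4 → match
5 → match
6 → match
7 → match
8 → match
9 → match

1, 3, 4, 5, 6, 7, 8, 9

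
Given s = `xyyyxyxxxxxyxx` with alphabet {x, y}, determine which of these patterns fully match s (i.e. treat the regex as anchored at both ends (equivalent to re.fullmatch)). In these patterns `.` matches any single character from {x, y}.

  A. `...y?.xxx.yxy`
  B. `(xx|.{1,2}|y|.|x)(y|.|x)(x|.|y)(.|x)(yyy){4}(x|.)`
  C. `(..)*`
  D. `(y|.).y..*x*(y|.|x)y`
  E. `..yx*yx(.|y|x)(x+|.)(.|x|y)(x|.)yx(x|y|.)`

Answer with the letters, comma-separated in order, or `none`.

C, E

A → no match — must end with `yxy`
B → no match
C → match
D → no match — must end with `y`
E → match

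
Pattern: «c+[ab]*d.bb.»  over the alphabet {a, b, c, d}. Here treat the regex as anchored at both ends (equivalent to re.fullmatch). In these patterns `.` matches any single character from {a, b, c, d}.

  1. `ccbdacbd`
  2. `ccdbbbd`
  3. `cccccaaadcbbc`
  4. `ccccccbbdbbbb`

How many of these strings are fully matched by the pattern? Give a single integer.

3

1 → no match
2 → match
3 → match
4 → match
Total matched: 3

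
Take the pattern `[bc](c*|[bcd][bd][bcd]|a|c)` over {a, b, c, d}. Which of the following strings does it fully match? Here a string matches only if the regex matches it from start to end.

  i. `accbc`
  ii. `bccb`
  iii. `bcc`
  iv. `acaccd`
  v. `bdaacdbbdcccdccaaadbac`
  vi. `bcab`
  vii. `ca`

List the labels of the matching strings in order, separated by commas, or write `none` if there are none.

i. `accbc` → no match
ii. `bccb` → no match
iii. `bcc` → match
iv. `acaccd` → no match
v → no match
vi. `bcab` → no match
vii. `ca` → match

iii, vii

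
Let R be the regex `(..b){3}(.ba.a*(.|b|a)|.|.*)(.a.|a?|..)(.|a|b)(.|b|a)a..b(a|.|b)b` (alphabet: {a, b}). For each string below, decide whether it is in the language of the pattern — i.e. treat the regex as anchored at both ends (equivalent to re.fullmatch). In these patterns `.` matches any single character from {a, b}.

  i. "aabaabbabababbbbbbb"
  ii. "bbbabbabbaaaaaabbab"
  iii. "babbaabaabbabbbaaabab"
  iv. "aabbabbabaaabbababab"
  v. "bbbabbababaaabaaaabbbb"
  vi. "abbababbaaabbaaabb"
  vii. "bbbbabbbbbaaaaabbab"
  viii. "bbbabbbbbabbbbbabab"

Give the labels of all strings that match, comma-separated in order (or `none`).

ii, iv, vii

i → no match
ii → match
iii → no match
iv → match
v → no match
vi → no match
vii → match
viii → no match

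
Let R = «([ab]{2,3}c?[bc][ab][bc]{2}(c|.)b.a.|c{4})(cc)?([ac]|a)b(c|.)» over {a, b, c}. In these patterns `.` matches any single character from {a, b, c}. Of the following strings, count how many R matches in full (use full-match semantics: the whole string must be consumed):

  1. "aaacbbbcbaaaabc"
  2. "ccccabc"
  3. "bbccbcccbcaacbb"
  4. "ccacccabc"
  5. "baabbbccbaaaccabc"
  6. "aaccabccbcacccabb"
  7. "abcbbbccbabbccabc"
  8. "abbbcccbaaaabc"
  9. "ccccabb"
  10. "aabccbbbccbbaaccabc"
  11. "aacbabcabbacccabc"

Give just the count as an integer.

8

1 → match
2 → match
3 → match
4 → no match
5 → match
6 → match
7 → no match
8 → match
9 → match
10 → no match
11 → match
Total matched: 8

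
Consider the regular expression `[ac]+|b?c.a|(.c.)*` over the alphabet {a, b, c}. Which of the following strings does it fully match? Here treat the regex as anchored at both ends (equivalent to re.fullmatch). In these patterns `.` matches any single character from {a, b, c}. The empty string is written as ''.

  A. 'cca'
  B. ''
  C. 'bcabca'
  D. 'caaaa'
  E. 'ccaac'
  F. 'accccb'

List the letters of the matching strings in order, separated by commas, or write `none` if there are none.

A → match
B → match
C → match
D → match
E → match
F → match

A, B, C, D, E, F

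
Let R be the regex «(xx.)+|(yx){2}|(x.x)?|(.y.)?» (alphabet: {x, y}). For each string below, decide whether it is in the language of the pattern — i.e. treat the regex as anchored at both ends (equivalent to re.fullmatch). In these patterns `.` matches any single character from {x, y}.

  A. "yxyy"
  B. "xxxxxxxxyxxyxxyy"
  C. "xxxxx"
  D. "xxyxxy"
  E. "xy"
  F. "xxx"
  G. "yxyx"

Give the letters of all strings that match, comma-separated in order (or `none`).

A. "yxyy" → no match
B → no match
C. "xxxxx" → no match
D. "xxyxxy" → match
E. "xy" → no match
F. "xxx" → match
G. "yxyx" → match

D, F, G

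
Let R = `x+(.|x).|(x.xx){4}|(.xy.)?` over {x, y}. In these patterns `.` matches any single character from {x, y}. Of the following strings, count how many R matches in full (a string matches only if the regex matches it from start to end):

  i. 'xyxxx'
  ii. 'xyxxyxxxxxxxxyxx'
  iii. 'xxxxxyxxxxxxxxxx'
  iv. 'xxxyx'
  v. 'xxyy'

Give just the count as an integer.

i → no match
ii → no match
iii → match
iv → match
v → match
Total matched: 3

3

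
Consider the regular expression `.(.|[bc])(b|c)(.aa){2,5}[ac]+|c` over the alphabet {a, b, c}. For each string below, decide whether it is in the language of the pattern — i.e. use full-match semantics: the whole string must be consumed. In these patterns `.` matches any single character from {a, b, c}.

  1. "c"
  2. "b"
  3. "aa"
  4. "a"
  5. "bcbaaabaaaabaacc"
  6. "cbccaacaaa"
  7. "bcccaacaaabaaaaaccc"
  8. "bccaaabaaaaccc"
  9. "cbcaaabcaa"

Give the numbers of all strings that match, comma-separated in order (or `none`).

1, 6, 8

1 → match
2 → no match
3 → no match
4 → no match
5 → no match
6 → match
7 → no match
8 → match
9 → no match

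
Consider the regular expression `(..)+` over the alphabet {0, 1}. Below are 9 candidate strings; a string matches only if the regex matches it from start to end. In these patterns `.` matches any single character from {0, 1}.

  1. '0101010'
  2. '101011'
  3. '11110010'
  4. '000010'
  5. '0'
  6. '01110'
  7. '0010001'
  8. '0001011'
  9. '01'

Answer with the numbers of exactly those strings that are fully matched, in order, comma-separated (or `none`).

1. '0101010' → no match
2. '101011' → match
3. '11110010' → match
4. '000010' → match
5. '0' → no match
6. '01110' → no match
7. '0010001' → no match
8. '0001011' → no match
9. '01' → match

2, 3, 4, 9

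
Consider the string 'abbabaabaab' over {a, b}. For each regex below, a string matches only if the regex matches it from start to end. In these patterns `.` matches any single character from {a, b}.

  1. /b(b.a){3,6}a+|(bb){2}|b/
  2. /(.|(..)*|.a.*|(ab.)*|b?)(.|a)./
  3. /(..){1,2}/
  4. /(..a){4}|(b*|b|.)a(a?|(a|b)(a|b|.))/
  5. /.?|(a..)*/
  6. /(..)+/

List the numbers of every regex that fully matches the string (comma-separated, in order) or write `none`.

2

1 → no match
2 → match
3 → no match
4 → no match
5 → no match
6 → no match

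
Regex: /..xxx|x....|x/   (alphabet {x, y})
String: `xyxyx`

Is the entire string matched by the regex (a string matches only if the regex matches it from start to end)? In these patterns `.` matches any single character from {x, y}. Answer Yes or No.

Yes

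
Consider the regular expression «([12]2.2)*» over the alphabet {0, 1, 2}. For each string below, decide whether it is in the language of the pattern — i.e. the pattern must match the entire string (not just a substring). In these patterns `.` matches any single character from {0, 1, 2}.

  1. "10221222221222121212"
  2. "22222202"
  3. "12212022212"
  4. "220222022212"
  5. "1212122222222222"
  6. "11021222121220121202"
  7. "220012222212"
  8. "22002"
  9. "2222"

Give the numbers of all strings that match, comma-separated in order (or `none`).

2, 4, 5, 9

1 → no match
2 → match
3 → no match
4 → match
5 → match
6 → no match
7 → no match
8 → no match
9 → match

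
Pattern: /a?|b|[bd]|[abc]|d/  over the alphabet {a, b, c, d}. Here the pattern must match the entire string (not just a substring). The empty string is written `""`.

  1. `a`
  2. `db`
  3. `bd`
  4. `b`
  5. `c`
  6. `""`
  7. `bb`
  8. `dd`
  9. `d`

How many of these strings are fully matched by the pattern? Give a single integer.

5

1 → match
2 → no match
3 → no match
4 → match
5 → match
6 → match
7 → no match
8 → no match
9 → match
Total matched: 5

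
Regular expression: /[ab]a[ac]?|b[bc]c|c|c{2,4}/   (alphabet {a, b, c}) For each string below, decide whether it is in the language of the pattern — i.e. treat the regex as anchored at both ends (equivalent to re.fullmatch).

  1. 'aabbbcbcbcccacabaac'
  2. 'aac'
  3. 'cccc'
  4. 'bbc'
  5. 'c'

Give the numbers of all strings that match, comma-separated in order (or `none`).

1 → no match
2 → match
3 → match
4 → match
5 → match

2, 3, 4, 5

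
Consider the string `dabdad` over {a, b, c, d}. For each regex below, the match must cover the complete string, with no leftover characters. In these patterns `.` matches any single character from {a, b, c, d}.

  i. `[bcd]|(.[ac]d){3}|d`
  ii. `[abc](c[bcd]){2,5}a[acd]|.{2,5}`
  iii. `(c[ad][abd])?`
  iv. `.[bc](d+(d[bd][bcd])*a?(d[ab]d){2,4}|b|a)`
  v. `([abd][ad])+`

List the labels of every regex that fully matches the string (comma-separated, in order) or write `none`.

i → no match
ii → no match
iii → no match
iv → no match
v → match

v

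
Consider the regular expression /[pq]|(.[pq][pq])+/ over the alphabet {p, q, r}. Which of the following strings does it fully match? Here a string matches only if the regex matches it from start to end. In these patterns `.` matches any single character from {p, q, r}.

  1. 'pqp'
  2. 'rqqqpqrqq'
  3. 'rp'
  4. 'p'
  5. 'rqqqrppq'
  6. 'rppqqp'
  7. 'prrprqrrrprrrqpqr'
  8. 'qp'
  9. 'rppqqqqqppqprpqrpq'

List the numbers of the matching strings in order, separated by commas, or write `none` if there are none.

1. 'pqp' → match
2. 'rqqqpqrqq' → match
3. 'rp' → no match
4. 'p' → match
5. 'rqqqrppq' → no match
6. 'rppqqp' → match
7 → no match
8. 'qp' → no match
9 → match

1, 2, 4, 6, 9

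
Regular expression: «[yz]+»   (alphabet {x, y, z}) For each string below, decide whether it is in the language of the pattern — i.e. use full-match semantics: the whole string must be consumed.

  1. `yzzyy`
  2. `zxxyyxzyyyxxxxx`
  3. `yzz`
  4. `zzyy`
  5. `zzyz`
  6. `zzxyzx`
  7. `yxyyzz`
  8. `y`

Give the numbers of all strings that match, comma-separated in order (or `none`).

1 → match
2 → no match
3 → match
4 → match
5 → match
6 → no match
7 → no match
8 → match

1, 3, 4, 5, 8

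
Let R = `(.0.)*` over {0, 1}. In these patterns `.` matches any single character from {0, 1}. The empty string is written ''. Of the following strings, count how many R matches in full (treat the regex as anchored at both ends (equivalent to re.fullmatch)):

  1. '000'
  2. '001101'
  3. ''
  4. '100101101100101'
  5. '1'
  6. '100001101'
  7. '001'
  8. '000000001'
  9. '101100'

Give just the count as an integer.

8

1 → match
2 → match
3 → match
4 → match
5 → no match
6 → match
7 → match
8 → match
9 → match
Total matched: 8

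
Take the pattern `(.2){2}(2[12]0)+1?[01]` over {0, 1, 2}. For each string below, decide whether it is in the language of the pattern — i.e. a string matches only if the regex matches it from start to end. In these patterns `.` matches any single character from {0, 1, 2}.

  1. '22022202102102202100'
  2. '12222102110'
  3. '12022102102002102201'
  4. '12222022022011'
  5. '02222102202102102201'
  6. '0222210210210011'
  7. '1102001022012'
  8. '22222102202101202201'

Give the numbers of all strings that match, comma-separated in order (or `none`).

1 → match
2 → no match
3 → no match
4 → no match
5 → match
6 → no match
7 → no match
8 → no match

1, 5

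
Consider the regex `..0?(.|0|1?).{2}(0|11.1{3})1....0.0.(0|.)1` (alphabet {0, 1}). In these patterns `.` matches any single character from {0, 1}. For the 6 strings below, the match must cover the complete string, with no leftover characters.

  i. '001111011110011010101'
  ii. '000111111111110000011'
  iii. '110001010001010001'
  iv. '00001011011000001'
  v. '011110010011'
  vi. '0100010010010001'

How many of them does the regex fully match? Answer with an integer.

i → match
ii → match
iii → match
iv → match
v → no match
vi → match
Total matched: 5

5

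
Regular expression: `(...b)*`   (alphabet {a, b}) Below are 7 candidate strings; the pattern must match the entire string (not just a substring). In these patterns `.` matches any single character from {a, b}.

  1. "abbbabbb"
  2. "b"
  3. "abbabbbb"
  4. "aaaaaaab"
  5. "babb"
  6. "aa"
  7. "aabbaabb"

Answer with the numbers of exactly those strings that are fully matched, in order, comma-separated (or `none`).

1 → match
2 → no match
3 → no match
4 → no match
5 → match
6 → no match
7 → match

1, 5, 7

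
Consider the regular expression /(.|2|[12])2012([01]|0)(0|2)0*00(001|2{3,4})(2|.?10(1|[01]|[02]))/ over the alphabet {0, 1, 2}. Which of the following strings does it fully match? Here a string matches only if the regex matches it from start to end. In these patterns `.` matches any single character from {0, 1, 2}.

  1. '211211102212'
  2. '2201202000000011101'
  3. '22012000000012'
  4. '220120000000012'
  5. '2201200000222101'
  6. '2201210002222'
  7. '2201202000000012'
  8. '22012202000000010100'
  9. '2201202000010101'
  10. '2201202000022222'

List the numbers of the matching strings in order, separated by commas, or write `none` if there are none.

1. '211211102212' → no match
2 → match
3 → match
4 → match
5 → match
6 → match
7 → match
8 → no match
9 → match
10 → match

2, 3, 4, 5, 6, 7, 9, 10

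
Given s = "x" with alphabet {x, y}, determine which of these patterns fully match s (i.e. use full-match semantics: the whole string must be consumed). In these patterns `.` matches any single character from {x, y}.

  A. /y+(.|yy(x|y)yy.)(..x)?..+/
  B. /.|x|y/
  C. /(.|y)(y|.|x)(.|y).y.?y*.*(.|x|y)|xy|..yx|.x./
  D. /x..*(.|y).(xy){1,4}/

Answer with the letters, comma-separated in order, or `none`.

B

A → no match — must start with "y"
B → match
C → no match
D → no match — must end with "xy"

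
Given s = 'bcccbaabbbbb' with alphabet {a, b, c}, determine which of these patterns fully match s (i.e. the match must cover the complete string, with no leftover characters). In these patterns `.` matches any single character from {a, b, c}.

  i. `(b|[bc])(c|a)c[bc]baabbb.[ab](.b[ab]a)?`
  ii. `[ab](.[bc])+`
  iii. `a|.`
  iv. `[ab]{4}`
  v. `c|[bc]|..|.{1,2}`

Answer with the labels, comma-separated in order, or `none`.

i → match
ii → no match
iii → no match
iv → no match
v → no match

i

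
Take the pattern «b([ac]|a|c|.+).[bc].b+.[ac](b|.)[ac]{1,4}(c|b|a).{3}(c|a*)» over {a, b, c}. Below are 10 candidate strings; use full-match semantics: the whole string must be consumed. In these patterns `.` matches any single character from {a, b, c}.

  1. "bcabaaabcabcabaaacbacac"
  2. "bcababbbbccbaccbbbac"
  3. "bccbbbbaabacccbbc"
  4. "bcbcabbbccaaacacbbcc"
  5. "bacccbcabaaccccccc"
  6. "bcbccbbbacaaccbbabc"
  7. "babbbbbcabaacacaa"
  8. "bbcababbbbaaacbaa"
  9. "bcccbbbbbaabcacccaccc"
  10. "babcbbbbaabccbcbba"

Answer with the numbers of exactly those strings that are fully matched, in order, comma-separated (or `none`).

1, 2, 3, 4, 5, 6, 7, 8, 9, 10

1 → match
2 → match
3 → match
4 → match
5 → match
6 → match
7 → match
8 → match
9 → match
10 → match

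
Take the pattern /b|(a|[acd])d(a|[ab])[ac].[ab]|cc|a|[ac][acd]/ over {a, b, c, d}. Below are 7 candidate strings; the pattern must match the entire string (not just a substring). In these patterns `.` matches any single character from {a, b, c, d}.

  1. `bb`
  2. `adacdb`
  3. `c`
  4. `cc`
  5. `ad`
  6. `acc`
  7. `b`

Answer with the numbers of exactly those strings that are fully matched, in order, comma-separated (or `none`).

2, 4, 5, 7

1 → no match
2 → match
3 → no match
4 → match
5 → match
6 → no match
7 → match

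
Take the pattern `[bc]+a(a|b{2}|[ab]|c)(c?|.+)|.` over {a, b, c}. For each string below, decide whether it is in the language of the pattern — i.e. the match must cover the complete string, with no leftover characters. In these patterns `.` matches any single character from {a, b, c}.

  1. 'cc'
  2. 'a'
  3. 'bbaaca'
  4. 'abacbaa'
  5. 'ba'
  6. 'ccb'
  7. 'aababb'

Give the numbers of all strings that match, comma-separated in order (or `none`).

1 → no match
2 → match
3 → match
4 → no match
5 → no match
6 → no match
7 → no match

2, 3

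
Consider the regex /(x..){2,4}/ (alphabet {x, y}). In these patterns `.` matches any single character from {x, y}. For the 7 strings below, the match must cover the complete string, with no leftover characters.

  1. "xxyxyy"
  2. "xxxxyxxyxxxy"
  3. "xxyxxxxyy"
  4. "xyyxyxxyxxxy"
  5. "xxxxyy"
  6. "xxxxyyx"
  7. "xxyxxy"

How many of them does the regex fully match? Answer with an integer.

1 → match
2 → match
3 → match
4 → match
5 → match
6 → no match
7 → match
Total matched: 6

6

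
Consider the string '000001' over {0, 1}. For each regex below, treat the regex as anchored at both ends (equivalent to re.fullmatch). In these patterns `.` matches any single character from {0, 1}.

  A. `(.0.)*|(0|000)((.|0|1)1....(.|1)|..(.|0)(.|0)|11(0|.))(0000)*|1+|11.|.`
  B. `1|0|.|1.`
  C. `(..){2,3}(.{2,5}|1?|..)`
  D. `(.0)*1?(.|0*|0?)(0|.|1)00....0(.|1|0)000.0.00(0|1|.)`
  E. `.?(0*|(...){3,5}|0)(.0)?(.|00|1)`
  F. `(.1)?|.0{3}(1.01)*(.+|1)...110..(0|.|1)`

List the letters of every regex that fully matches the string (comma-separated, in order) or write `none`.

A → match
B → no match
C → match
D → no match
E → match
F → no match

A, C, E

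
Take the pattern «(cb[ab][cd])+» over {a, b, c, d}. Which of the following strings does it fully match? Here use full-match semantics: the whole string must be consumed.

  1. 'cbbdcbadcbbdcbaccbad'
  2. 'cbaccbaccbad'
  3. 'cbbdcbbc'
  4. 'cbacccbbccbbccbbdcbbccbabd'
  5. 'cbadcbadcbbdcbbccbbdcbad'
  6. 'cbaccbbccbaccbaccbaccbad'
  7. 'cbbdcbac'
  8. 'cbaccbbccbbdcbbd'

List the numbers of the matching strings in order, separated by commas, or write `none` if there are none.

1, 2, 3, 5, 6, 7, 8

1 → match
2 → match
3 → match
4 → no match
5 → match
6 → match
7 → match
8 → match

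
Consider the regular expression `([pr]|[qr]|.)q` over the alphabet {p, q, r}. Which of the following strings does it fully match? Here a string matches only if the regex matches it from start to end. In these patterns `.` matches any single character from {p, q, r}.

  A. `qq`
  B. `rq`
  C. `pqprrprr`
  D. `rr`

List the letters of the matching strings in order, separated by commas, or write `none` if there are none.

A, B

A → match
B → match
C → no match — must end with `q`
D → no match — must end with `q`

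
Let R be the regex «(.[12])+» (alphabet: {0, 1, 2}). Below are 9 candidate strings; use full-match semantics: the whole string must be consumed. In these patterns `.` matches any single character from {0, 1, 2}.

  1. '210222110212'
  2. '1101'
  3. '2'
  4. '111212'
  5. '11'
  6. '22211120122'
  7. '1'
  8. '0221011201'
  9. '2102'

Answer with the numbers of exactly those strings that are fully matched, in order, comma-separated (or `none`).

1, 2, 4, 5, 8, 9

1. '210222110212' → match
2. '1101' → match
3. '2' → no match
4. '111212' → match
5. '11' → match
6. '22211120122' → no match
7. '1' → no match
8. '0221011201' → match
9. '2102' → match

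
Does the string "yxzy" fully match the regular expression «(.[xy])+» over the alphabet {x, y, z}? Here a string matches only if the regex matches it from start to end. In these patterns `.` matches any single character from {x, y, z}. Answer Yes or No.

Yes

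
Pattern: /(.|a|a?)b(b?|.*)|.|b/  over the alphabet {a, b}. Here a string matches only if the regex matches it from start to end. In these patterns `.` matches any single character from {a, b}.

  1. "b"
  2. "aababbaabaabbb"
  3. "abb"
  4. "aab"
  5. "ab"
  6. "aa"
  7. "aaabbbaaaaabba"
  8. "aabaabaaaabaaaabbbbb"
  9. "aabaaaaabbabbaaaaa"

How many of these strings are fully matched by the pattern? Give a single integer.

1 → match
2 → no match
3 → match
4 → no match
5 → match
6 → no match
7 → no match
8 → no match
9 → no match
Total matched: 3

3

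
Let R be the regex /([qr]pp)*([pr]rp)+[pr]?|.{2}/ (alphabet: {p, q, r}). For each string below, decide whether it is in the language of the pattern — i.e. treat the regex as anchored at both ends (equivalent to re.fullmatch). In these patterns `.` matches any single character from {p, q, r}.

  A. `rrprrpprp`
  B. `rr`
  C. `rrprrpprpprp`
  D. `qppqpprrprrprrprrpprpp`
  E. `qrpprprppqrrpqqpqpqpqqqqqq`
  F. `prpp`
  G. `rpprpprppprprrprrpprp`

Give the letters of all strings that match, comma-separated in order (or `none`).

A → match
B → match
C → match
D → match
E → no match
F → match
G → match

A, B, C, D, F, G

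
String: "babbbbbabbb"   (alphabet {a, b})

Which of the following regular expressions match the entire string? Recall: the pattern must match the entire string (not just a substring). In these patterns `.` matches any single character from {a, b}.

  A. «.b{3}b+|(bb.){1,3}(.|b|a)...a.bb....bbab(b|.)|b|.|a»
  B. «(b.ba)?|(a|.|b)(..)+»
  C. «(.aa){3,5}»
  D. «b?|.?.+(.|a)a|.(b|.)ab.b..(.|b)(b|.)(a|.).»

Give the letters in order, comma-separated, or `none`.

A → no match
B → match
C → no match — must end with "aa"
D → no match

B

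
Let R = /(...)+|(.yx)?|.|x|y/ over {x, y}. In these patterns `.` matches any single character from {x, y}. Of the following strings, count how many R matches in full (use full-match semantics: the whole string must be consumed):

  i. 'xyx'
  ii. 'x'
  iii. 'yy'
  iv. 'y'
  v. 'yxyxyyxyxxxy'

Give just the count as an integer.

4

i → match
ii → match
iii → no match
iv → match
v → match
Total matched: 4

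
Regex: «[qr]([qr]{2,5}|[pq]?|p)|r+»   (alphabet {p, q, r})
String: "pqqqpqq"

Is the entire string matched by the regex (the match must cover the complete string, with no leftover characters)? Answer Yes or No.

No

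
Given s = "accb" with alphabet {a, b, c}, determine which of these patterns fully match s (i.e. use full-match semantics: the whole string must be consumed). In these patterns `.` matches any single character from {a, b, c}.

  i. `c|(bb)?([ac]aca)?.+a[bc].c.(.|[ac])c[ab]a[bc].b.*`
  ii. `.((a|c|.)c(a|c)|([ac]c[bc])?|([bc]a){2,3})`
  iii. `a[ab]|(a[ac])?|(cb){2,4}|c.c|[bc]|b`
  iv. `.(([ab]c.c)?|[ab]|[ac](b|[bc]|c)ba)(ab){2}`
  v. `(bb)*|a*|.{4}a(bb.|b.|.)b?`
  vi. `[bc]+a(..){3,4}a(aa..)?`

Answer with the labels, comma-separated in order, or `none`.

i → no match
ii → match
iii → no match
iv → no match — must end with "ab"
v → no match
vi → no match

ii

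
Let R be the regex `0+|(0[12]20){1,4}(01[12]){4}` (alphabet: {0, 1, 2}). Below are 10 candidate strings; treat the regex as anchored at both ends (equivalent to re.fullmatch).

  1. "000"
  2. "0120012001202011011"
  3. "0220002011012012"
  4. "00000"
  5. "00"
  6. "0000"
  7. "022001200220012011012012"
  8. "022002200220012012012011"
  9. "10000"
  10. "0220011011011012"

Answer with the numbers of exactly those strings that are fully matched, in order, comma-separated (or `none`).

1. "000" → match
2 → no match
3 → no match
4. "00000" → match
5. "00" → match
6. "0000" → match
7 → match
8 → match
9. "10000" → no match — must start with "0"
10 → match

1, 4, 5, 6, 7, 8, 10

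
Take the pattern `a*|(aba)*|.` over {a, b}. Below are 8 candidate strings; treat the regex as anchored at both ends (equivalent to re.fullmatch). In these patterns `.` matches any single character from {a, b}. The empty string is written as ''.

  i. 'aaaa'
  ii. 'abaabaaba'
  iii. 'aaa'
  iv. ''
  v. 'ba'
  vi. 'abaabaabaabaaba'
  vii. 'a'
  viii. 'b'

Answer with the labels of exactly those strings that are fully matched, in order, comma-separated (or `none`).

i → match
ii → match
iii → match
iv → match
v → no match
vi → match
vii → match
viii → match

i, ii, iii, iv, vi, vii, viii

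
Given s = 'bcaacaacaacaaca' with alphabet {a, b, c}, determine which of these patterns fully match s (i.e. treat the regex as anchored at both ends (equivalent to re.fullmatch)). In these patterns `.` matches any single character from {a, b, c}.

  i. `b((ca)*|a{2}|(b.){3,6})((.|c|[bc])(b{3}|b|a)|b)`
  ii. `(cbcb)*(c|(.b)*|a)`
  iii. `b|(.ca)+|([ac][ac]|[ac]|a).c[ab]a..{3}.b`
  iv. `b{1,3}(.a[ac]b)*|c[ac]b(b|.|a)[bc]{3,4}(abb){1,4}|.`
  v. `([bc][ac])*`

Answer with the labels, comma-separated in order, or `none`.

i → no match
ii → no match
iii → match
iv → no match
v → no match

iii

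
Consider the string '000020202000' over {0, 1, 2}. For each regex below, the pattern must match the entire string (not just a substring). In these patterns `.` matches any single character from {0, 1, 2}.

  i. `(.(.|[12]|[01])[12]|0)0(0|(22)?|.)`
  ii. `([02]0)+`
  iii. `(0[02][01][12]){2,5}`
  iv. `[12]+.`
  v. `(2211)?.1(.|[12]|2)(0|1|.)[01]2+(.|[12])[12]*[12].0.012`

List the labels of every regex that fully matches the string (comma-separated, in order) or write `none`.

ii

i → no match
ii → match
iii → no match
iv → no match
v → no match — must end with '012'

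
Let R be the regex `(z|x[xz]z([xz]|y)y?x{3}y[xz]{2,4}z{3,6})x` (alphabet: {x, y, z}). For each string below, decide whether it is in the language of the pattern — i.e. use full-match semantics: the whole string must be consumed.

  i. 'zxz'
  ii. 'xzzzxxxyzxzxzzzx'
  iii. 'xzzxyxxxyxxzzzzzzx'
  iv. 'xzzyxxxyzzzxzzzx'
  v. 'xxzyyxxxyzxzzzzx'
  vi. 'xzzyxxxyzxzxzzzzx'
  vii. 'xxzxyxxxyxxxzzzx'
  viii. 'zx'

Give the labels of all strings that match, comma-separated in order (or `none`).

i. 'zxz' → no match — must end with 'zx'
ii → match
iii → match
iv → match
v → match
vi → match
vii → match
viii. 'zx' → match

ii, iii, iv, v, vi, vii, viii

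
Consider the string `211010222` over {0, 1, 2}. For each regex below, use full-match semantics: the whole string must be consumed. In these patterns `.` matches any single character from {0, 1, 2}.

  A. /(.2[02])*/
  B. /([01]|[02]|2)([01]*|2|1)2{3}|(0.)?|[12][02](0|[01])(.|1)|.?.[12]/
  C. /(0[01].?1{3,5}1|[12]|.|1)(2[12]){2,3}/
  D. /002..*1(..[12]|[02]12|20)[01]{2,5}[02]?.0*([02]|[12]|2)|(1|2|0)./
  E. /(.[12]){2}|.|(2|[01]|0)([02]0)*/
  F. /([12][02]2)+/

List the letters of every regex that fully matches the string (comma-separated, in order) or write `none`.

B

A → no match
B → match
C → no match
D → no match
E → no match
F → no match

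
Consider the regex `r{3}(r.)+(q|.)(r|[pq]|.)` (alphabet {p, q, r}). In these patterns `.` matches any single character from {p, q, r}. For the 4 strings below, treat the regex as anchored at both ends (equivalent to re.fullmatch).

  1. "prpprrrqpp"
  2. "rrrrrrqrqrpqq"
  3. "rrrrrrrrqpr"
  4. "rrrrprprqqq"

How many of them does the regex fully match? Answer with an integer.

3

1 → no match — must start with "r"
2 → match
3 → match
4 → match
Total matched: 3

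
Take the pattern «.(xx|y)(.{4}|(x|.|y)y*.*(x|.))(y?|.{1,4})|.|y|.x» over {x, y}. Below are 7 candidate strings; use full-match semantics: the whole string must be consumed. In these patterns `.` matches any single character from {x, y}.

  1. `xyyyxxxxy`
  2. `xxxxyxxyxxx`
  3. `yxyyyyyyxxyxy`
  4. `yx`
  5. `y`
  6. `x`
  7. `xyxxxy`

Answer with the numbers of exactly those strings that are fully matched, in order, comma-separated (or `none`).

1 → match
2 → match
3 → no match
4 → match
5 → match
6 → match
7 → match

1, 2, 4, 5, 6, 7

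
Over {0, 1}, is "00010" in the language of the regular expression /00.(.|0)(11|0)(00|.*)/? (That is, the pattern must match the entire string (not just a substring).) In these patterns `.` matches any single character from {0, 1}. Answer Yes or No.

Yes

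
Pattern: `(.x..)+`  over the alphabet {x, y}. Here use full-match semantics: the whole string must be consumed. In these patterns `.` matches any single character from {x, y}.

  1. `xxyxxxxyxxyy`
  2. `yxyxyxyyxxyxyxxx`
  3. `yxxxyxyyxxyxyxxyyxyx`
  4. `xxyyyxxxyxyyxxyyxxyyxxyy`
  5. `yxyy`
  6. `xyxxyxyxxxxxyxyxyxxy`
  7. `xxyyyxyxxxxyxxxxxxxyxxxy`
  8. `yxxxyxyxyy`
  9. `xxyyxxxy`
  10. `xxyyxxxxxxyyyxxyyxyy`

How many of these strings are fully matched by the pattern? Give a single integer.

1. `xxyxxxxyxxyy` → match
2 → match
3 → match
4 → match
5. `yxyy` → match
6 → no match
7 → match
8. `yxxxyxyxyy` → no match
9. `xxyyxxxy` → match
10 → match
Total matched: 8

8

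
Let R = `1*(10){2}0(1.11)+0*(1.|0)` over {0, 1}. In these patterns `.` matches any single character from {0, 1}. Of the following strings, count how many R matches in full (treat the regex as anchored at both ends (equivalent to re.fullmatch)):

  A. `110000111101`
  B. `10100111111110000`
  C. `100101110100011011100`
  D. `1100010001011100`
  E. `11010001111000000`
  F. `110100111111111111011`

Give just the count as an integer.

2

A → no match
B → match
C → no match
D → no match
E → no match
F → match
Total matched: 2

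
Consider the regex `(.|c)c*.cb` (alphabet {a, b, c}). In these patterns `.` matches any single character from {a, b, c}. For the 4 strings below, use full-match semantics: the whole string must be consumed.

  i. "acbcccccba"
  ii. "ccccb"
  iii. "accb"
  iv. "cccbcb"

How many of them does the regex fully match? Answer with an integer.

3

i → no match — must end with "cb"
ii → match
iii → match
iv → match
Total matched: 3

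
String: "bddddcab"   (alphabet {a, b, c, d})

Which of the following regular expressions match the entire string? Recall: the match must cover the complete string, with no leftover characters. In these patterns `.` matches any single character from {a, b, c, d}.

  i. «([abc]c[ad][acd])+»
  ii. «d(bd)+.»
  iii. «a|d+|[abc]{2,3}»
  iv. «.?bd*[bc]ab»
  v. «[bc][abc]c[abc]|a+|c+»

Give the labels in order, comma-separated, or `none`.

i → no match
ii → no match — must start with "dbd"
iii → no match
iv → match
v → no match

iv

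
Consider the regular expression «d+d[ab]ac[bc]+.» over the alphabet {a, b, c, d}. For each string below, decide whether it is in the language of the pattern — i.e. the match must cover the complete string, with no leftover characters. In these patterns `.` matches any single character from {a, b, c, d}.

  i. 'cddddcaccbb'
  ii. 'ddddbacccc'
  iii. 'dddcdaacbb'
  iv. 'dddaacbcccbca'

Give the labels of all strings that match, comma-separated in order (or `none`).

i. 'cddddcaccbb' → no match — must start with 'd'
ii. 'ddddbacccc' → match
iii. 'dddcdaacbb' → no match
iv → match

ii, iv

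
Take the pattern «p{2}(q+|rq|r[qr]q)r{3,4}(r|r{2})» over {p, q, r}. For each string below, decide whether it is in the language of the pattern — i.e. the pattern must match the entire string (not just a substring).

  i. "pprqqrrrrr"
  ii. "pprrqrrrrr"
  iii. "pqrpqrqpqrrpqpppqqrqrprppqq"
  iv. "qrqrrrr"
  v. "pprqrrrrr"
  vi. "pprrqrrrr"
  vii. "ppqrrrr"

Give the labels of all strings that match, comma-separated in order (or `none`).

i, ii, v, vi, vii

i → match
ii → match
iii → no match — must end with "r"
iv → no match — must start with "p"
v → match
vi → match
vii → match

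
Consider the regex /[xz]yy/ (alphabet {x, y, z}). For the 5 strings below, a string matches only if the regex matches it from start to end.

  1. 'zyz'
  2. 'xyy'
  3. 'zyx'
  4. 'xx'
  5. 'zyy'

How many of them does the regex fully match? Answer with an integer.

1 → no match — must end with 'yy'
2 → match
3 → no match — must end with 'yy'
4 → no match — must end with 'yy'
5 → match
Total matched: 2

2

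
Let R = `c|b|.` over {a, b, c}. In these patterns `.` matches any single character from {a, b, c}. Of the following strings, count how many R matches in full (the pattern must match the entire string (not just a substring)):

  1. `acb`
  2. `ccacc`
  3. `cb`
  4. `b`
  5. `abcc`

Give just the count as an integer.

1 → no match
2 → no match
3 → no match
4 → match
5 → no match
Total matched: 1

1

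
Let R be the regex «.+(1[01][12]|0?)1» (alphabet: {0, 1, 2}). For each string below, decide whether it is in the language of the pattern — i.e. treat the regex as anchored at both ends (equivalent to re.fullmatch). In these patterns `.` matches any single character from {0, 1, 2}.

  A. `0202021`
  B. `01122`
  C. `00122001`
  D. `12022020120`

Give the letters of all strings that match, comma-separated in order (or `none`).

A, C

A. `0202021` → match
B. `01122` → no match — must end with `1`
C. `00122001` → match
D. `12022020120` → no match — must end with `1`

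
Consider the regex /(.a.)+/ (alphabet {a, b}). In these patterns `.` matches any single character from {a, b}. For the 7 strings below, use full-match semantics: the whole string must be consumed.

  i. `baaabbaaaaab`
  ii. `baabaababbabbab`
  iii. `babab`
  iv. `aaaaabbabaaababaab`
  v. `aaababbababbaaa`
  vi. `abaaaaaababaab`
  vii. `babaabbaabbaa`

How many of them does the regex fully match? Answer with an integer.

2

i. `baaabbaaaaab` → no match
ii → match
iii. `babab` → no match
iv → match
v → no match
vi → no match
vii → no match
Total matched: 2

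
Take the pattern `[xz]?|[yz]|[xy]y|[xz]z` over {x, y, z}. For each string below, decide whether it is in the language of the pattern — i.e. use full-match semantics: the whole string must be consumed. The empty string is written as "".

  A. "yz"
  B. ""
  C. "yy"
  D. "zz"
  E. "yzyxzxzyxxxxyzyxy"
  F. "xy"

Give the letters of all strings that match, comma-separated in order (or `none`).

B, C, D, F

A → no match
B → match
C → match
D → match
E → no match
F → match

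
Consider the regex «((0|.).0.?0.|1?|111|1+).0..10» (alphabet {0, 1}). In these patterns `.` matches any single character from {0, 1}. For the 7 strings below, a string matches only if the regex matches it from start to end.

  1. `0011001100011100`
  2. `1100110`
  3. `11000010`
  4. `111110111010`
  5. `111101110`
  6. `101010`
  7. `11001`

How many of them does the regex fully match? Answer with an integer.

1 → no match — must end with `10`
2 → match
3 → match
4 → no match
5 → match
6 → match
7 → no match — must end with `10`
Total matched: 4

4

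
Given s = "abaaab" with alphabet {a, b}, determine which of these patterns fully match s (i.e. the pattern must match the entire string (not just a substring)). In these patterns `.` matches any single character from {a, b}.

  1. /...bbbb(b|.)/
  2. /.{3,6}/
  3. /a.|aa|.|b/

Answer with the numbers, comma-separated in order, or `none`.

2

1 → no match
2 → match
3 → no match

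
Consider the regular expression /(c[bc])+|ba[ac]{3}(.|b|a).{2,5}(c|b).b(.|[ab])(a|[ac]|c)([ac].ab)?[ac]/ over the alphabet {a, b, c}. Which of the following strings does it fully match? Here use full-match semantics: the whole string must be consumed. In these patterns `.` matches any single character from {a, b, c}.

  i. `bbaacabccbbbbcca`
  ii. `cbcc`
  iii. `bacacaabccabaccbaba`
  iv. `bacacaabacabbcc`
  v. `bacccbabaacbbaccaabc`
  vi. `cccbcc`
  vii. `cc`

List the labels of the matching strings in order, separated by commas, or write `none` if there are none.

i → no match
ii → match
iii → match
iv → match
v → match
vi → match
vii → match

ii, iii, iv, v, vi, vii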